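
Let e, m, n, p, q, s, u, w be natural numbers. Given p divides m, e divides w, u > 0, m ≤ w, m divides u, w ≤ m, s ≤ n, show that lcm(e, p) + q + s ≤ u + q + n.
w ≤ m and m ≤ w, so w = m. Since e divides w, e divides m. Since p divides m, lcm(e, p) divides m. m divides u, so lcm(e, p) divides u. From u > 0, lcm(e, p) ≤ u. Then lcm(e, p) + q ≤ u + q. s ≤ n, so lcm(e, p) + q + s ≤ u + q + n.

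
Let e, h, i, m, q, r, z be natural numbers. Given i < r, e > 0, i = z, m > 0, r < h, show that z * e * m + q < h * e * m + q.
i = z and i < r, thus z < r. Since r < h, z < h. Since e > 0, z * e < h * e. Since m > 0, z * e * m < h * e * m. Then z * e * m + q < h * e * m + q.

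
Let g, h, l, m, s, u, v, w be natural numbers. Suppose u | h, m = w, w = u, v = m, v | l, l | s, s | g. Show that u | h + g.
m = w and w = u, hence m = u. v = m and v | l, thus m | l. Since m = u, u | l. l | s, so u | s. s | g, so u | g. u | h, so u | h + g.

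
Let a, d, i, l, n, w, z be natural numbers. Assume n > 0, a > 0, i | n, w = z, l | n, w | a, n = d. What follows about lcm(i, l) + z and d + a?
lcm(i, l) + z ≤ d + a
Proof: i | n and l | n, therefore lcm(i, l) | n. n > 0, so lcm(i, l) ≤ n. Since n = d, lcm(i, l) ≤ d. From w | a and a > 0, w ≤ a. w = z, so z ≤ a. lcm(i, l) ≤ d, so lcm(i, l) + z ≤ d + a.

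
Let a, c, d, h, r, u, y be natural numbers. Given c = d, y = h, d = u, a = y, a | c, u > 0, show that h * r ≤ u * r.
Because a = y and y = h, a = h. c = d and a | c, thus a | d. Since d = u, a | u. Since u > 0, a ≤ u. Since a = h, h ≤ u. Then h * r ≤ u * r.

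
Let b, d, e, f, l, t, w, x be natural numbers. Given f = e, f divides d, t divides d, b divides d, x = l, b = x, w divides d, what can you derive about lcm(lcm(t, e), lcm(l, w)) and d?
lcm(lcm(t, e), lcm(l, w)) divides d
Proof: f = e and f divides d, therefore e divides d. Since t divides d, lcm(t, e) divides d. Since b = x and x = l, b = l. Since b divides d, l divides d. w divides d, so lcm(l, w) divides d. Because lcm(t, e) divides d, lcm(lcm(t, e), lcm(l, w)) divides d.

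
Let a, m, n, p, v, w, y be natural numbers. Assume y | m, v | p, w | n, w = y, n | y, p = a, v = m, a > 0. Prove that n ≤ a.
Because w = y and w | n, y | n. Because n | y, y = n. v = m and v | p, therefore m | p. Since y | m, y | p. p = a, so y | a. Since a > 0, y ≤ a. From y = n, n ≤ a.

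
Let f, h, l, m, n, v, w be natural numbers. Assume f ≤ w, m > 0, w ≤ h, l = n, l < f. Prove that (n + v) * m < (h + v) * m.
l = n and l < f, so n < f. f ≤ w and w ≤ h, therefore f ≤ h. n < f, so n < h. Then n + v < h + v. From m > 0, by multiplying by a positive, (n + v) * m < (h + v) * m.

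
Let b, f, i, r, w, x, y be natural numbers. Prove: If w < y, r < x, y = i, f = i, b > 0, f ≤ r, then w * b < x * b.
y = i and w < y, therefore w < i. f = i and f ≤ r, therefore i ≤ r. r < x, so i < x. w < i, so w < x. Since b > 0, by multiplying by a positive, w * b < x * b.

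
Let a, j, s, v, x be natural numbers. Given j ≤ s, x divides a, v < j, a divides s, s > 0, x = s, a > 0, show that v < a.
Because x = s and x divides a, s divides a. Since a > 0, s ≤ a. a divides s and s > 0, hence a ≤ s. s ≤ a, so s = a. Since v < j and j ≤ s, v < s. Since s = a, v < a.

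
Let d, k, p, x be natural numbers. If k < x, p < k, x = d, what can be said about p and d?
p < d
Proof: x = d and k < x, so k < d. Since p < k, p < d.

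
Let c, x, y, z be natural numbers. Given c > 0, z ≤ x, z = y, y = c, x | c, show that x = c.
Because x | c and c > 0, x ≤ c. Because z = y and y = c, z = c. Since z ≤ x, c ≤ x. x ≤ c, so x = c.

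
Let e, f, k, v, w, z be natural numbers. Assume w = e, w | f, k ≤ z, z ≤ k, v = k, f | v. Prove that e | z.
k ≤ z and z ≤ k, hence k = z. v = k and f | v, therefore f | k. Since k = z, f | z. w | f, so w | z. Since w = e, e | z.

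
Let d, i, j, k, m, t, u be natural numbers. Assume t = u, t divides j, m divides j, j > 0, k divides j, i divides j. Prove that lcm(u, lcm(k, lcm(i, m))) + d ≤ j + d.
Since t = u and t divides j, u divides j. i divides j and m divides j, thus lcm(i, m) divides j. k divides j, so lcm(k, lcm(i, m)) divides j. Since u divides j, lcm(u, lcm(k, lcm(i, m))) divides j. From j > 0, lcm(u, lcm(k, lcm(i, m))) ≤ j. Then lcm(u, lcm(k, lcm(i, m))) + d ≤ j + d.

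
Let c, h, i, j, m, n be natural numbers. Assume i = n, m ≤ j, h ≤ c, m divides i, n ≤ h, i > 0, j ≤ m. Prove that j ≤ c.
m ≤ j and j ≤ m, therefore m = j. m divides i and i > 0, therefore m ≤ i. i = n, so m ≤ n. m = j, so j ≤ n. Since n ≤ h, j ≤ h. Because h ≤ c, j ≤ c.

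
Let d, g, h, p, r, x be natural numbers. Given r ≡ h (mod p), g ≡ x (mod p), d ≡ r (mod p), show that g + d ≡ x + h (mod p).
Since d ≡ r (mod p) and r ≡ h (mod p), d ≡ h (mod p). g ≡ x (mod p), so g + d ≡ x + h (mod p).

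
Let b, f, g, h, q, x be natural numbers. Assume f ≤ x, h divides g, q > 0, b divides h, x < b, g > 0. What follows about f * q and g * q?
f * q < g * q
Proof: f ≤ x and x < b, therefore f < b. b divides h and h divides g, so b divides g. g > 0, so b ≤ g. Since f < b, f < g. Since q > 0, by multiplying by a positive, f * q < g * q.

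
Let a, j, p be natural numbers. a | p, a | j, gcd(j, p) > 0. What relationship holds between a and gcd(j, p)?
a ≤ gcd(j, p)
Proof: From a | j and a | p, a | gcd(j, p). Since gcd(j, p) > 0, a ≤ gcd(j, p).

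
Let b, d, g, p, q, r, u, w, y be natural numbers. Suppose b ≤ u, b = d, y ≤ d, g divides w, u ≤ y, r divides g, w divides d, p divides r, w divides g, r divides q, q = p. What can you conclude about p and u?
p divides u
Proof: q = p and r divides q, so r divides p. Since p divides r, r = p. Because b = d and b ≤ u, d ≤ u. Since u ≤ y and y ≤ d, u ≤ d. d ≤ u, so d = u. w divides g and g divides w, thus w = g. w divides d, so g divides d. r divides g, so r divides d. Since d = u, r divides u. Since r = p, p divides u.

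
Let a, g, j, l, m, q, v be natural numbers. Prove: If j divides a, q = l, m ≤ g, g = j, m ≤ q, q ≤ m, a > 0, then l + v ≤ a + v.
Since m ≤ q and q ≤ m, m = q. q = l, so m = l. From g = j and m ≤ g, m ≤ j. Since j divides a and a > 0, j ≤ a. Since m ≤ j, m ≤ a. Since m = l, l ≤ a. Then l + v ≤ a + v.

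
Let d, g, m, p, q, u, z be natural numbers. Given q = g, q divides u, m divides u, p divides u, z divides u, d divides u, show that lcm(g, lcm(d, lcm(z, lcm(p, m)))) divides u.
q = g and q divides u, hence g divides u. p divides u and m divides u, therefore lcm(p, m) divides u. z divides u, so lcm(z, lcm(p, m)) divides u. Since d divides u, lcm(d, lcm(z, lcm(p, m))) divides u. Since g divides u, lcm(g, lcm(d, lcm(z, lcm(p, m)))) divides u.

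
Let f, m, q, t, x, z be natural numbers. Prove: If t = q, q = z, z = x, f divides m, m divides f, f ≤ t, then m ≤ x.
t = q and q = z, thus t = z. z = x, so t = x. Since f divides m and m divides f, f = m. f ≤ t, so m ≤ t. t = x, so m ≤ x.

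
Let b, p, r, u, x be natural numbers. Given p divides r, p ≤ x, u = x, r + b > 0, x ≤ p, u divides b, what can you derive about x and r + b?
x ≤ r + b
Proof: Since p ≤ x and x ≤ p, p = x. p divides r, so x divides r. u = x and u divides b, therefore x divides b. Since x divides r, x divides r + b. r + b > 0, so x ≤ r + b.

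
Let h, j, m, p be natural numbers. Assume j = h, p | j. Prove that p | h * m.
Since j = h and p | j, p | h. Then p | h * m.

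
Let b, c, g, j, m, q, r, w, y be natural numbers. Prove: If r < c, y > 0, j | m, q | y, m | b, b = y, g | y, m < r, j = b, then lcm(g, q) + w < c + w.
g | y and q | y, so lcm(g, q) | y. Because y > 0, lcm(g, q) ≤ y. j = b and j | m, thus b | m. Since m | b, m = b. Since b = y, m = y. Since m < r, y < r. r < c, so y < c. lcm(g, q) ≤ y, so lcm(g, q) < c. Then lcm(g, q) + w < c + w.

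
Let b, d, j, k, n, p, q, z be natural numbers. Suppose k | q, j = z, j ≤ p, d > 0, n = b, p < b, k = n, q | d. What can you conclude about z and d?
z < d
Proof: j ≤ p and p < b, therefore j < b. k = n and n = b, therefore k = b. k | q and q | d, so k | d. Since k = b, b | d. d > 0, so b ≤ d. Since j < b, j < d. Since j = z, z < d.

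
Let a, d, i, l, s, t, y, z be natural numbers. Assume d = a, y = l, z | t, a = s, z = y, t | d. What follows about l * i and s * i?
l * i | s * i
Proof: Because d = a and a = s, d = s. Because z = y and z | t, y | t. Since t | d, y | d. y = l, so l | d. Since d = s, l | s. Then l * i | s * i.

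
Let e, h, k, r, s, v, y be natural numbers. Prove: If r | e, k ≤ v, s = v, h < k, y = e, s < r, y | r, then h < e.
h < k and k ≤ v, hence h < v. y = e and y | r, therefore e | r. Since r | e, r = e. From s < r, s < e. Since s = v, v < e. Since h < v, h < e.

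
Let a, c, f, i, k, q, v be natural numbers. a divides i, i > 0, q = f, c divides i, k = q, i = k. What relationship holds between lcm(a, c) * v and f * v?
lcm(a, c) * v ≤ f * v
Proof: Because i = k and k = q, i = q. q = f, so i = f. Because a divides i and c divides i, lcm(a, c) divides i. Since i > 0, lcm(a, c) ≤ i. From i = f, lcm(a, c) ≤ f. By multiplying by a non-negative, lcm(a, c) * v ≤ f * v.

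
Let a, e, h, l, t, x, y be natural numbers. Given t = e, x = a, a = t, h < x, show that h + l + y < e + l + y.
From a = t and t = e, a = e. x = a and h < x, therefore h < a. From a = e, h < e. Then h + l < e + l. Then h + l + y < e + l + y.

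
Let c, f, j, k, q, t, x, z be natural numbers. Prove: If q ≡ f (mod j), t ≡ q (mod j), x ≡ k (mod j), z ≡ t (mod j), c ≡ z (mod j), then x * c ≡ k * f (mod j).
c ≡ z (mod j) and z ≡ t (mod j), therefore c ≡ t (mod j). t ≡ q (mod j), so c ≡ q (mod j). Since q ≡ f (mod j), c ≡ f (mod j). From x ≡ k (mod j), by multiplying congruences, x * c ≡ k * f (mod j).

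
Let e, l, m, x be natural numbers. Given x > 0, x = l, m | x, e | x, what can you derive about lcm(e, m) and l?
lcm(e, m) ≤ l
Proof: e | x and m | x, so lcm(e, m) | x. x > 0, so lcm(e, m) ≤ x. Since x = l, lcm(e, m) ≤ l.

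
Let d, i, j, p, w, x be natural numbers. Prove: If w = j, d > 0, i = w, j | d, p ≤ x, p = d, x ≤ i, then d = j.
Because j | d and d > 0, j ≤ d. p = d and p ≤ x, thus d ≤ x. i = w and x ≤ i, so x ≤ w. Since d ≤ x, d ≤ w. Since w = j, d ≤ j. j ≤ d, so j = d. Then d = j.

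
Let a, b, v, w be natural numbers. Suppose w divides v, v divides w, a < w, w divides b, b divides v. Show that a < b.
From v divides w and w divides v, v = w. Since b divides v, b divides w. Since w divides b, w = b. a < w, so a < b.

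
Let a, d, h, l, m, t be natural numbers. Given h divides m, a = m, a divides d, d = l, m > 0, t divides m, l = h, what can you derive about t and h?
t ≤ h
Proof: a = m and a divides d, therefore m divides d. Since d = l, m divides l. l = h, so m divides h. Since h divides m, m = h. t divides m and m > 0, so t ≤ m. Since m = h, t ≤ h.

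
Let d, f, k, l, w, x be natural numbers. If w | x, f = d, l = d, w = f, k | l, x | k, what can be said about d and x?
d = x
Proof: x | k and k | l, therefore x | l. Because l = d, x | d. Since w = f and w | x, f | x. Since f = d, d | x. Since x | d, x = d. Then d = x.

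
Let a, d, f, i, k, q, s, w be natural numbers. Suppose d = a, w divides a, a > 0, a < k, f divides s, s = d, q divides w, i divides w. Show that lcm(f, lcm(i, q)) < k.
s = d and d = a, therefore s = a. f divides s, so f divides a. i divides w and q divides w, hence lcm(i, q) divides w. Since w divides a, lcm(i, q) divides a. Since f divides a, lcm(f, lcm(i, q)) divides a. a > 0, so lcm(f, lcm(i, q)) ≤ a. a < k, so lcm(f, lcm(i, q)) < k.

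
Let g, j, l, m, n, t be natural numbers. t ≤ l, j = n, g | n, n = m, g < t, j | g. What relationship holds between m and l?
m < l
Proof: Since j = n and j | g, n | g. g | n, so g = n. n = m, so g = m. g < t, so m < t. t ≤ l, so m < l.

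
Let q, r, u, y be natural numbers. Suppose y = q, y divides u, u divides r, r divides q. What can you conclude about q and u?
q = u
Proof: y = q and y divides u, therefore q divides u. u divides r and r divides q, hence u divides q. q divides u, so q = u.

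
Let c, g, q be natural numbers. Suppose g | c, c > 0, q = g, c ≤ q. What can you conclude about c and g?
c = g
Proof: Because g | c and c > 0, g ≤ c. q = g and c ≤ q, therefore c ≤ g. g ≤ c, so g = c. Then c = g.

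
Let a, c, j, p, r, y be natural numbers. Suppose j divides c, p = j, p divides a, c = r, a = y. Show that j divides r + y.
c = r and j divides c, thus j divides r. p = j and p divides a, therefore j divides a. Since a = y, j divides y. j divides r, so j divides r + y.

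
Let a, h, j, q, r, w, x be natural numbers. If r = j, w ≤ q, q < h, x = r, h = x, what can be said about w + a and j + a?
w + a < j + a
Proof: h = x and x = r, thus h = r. r = j, so h = j. Because w ≤ q and q < h, w < h. h = j, so w < j. Then w + a < j + a.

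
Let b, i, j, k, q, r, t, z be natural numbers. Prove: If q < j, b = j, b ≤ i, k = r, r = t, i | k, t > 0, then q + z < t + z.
Because k = r and r = t, k = t. i | k, so i | t. Because t > 0, i ≤ t. b ≤ i, so b ≤ t. b = j, so j ≤ t. Because q < j, q < t. Then q + z < t + z.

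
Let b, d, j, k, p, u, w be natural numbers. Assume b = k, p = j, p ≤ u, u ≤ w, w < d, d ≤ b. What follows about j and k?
j < k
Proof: p = j and p ≤ u, so j ≤ u. Since u ≤ w, j ≤ w. From w < d, j < d. Since d ≤ b, j < b. b = k, so j < k.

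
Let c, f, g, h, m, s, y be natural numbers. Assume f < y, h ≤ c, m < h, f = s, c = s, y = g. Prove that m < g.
m < h and h ≤ c, so m < c. Because c = s, m < s. Since f = s and f < y, s < y. y = g, so s < g. Since m < s, m < g.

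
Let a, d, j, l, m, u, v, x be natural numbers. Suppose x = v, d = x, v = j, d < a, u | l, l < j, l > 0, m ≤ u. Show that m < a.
u | l and l > 0, so u ≤ l. Since l < j, u < j. Since x = v and v = j, x = j. d = x and d < a, thus x < a. Since x = j, j < a. u < j, so u < a. Since m ≤ u, m < a.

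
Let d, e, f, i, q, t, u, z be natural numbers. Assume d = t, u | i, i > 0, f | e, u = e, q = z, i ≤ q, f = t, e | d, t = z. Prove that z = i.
q = z and i ≤ q, therefore i ≤ z. From d = t and e | d, e | t. Since f = t and f | e, t | e. Since e | t, e = t. Since t = z, e = z. Because u = e and u | i, e | i. i > 0, so e ≤ i. Since e = z, z ≤ i. Since i ≤ z, i = z. Then z = i.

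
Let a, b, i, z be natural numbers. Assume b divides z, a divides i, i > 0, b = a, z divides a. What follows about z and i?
z ≤ i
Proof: b = a and b divides z, thus a divides z. z divides a, so a = z. Since a divides i and i > 0, a ≤ i. Since a = z, z ≤ i.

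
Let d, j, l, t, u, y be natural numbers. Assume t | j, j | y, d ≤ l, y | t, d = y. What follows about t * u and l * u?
t * u ≤ l * u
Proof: Since t | j and j | y, t | y. y | t, so y = t. Since d = y, d = t. Since d ≤ l, t ≤ l. Then t * u ≤ l * u.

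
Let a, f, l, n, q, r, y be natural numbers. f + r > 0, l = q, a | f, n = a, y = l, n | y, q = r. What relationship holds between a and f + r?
a ≤ f + r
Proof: Since l = q and q = r, l = r. From y = l and n | y, n | l. Since l = r, n | r. n = a, so a | r. Since a | f, a | f + r. f + r > 0, so a ≤ f + r.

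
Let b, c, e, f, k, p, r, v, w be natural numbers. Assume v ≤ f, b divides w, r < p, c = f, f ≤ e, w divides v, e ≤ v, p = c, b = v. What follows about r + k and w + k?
r + k < w + k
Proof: b = v and b divides w, hence v divides w. From w divides v, v = w. p = c and c = f, hence p = f. Because f ≤ e and e ≤ v, f ≤ v. Since v ≤ f, f = v. Since p = f, p = v. Since r < p, r < v. v = w, so r < w. Then r + k < w + k.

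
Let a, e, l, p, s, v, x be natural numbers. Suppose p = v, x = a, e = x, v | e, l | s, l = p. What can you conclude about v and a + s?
v | a + s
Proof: Since e = x and v | e, v | x. x = a, so v | a. Because l = p and p = v, l = v. Since l | s, v | s. Since v | a, v | a + s.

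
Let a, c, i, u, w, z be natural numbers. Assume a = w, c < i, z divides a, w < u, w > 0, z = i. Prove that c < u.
Since a = w and z divides a, z divides w. Since z = i, i divides w. w > 0, so i ≤ w. Since c < i, c < w. w < u, so c < u.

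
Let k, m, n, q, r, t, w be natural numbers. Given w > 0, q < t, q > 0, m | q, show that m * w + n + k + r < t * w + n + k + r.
m | q and q > 0, hence m ≤ q. Since q < t, m < t. w > 0, so m * w < t * w. Then m * w + n < t * w + n. Then m * w + n + k < t * w + n + k. Then m * w + n + k + r < t * w + n + k + r.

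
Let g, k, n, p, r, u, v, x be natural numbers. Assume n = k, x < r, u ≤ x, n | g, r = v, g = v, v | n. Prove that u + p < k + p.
g = v and n | g, so n | v. Since v | n, v = n. Since r = v, r = n. Since x < r, x < n. u ≤ x, so u < n. Since n = k, u < k. Then u + p < k + p.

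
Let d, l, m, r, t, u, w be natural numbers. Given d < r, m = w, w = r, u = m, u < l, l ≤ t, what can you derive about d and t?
d < t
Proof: m = w and w = r, therefore m = r. Since u = m and u < l, m < l. Since m = r, r < l. d < r, so d < l. l ≤ t, so d < t.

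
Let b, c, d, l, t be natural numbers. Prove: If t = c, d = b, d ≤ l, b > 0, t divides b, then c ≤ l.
From t = c and t divides b, c divides b. Since b > 0, c ≤ b. d = b and d ≤ l, thus b ≤ l. c ≤ b, so c ≤ l.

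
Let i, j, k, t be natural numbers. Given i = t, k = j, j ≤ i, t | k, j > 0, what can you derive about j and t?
j = t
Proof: From k = j and t | k, t | j. j > 0, so t ≤ j. i = t and j ≤ i, therefore j ≤ t. Since t ≤ j, t = j. Then j = t.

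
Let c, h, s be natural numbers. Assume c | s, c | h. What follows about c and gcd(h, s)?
c | gcd(h, s)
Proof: Since c | h and c | s, because common divisors divide the gcd, c | gcd(h, s).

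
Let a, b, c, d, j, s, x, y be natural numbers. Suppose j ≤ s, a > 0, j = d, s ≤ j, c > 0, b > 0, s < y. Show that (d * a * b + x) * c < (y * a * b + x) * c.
s ≤ j and j ≤ s, thus s = j. j = d, so s = d. Since s < y, d < y. Since a > 0, d * a < y * a. b > 0, so d * a * b < y * a * b. Then d * a * b + x < y * a * b + x. c > 0, so (d * a * b + x) * c < (y * a * b + x) * c.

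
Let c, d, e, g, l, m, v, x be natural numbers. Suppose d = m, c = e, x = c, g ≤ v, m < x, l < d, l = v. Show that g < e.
Since x = c and c = e, x = e. Since l = v and l < d, v < d. Since d = m, v < m. Since m < x, v < x. Because g ≤ v, g < x. x = e, so g < e.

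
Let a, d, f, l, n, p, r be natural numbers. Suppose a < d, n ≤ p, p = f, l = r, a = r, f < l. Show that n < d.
From p = f and n ≤ p, n ≤ f. l = r and f < l, so f < r. a = r and a < d, therefore r < d. Since f < r, f < d. Since n ≤ f, n < d.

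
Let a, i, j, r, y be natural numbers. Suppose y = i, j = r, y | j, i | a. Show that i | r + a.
Since j = r and y | j, y | r. y = i, so i | r. i | a, so i | r + a.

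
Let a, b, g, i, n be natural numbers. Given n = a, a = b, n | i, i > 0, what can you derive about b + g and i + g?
b + g ≤ i + g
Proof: n = a and n | i, hence a | i. Since i > 0, a ≤ i. Since a = b, b ≤ i. Then b + g ≤ i + g.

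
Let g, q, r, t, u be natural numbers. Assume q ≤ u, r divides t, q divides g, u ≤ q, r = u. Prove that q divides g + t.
u ≤ q and q ≤ u, so u = q. r = u, so r = q. r divides t, so q divides t. Since q divides g, q divides g + t.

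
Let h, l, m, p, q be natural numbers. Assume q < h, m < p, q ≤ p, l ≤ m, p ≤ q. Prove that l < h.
q ≤ p and p ≤ q, so q = p. q < h, so p < h. m < p, so m < h. l ≤ m, so l < h.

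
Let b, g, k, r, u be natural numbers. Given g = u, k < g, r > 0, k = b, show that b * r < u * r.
k = b and k < g, thus b < g. Because g = u, b < u. Combining with r > 0, by multiplying by a positive, b * r < u * r.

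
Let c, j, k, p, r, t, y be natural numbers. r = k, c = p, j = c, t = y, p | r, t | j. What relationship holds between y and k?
y | k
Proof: Because j = c and c = p, j = p. From t | j, t | p. Since p | r, t | r. Because r = k, t | k. t = y, so y | k.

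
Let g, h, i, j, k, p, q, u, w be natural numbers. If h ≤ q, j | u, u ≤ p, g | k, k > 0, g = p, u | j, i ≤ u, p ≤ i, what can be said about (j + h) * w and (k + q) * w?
(j + h) * w ≤ (k + q) * w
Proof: p ≤ i and i ≤ u, so p ≤ u. Since u ≤ p, p = u. g = p, so g = u. u | j and j | u, hence u = j. g = u, so g = j. From g | k and k > 0, g ≤ k. g = j, so j ≤ k. h ≤ q, so j + h ≤ k + q. Then (j + h) * w ≤ (k + q) * w.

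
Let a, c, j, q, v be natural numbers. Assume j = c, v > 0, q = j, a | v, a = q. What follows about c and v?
c ≤ v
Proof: Since q = j and j = c, q = c. a = q and a | v, therefore q | v. q = c, so c | v. v > 0, so c ≤ v.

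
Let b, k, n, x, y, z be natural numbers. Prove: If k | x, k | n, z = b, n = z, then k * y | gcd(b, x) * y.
n = z and k | n, thus k | z. Since z = b, k | b. Since k | x, k | gcd(b, x). Then k * y | gcd(b, x) * y.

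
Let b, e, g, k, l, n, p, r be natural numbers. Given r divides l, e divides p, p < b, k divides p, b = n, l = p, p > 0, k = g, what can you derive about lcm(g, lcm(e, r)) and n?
lcm(g, lcm(e, r)) < n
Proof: k = g and k divides p, so g divides p. l = p and r divides l, therefore r divides p. e divides p, so lcm(e, r) divides p. Since g divides p, lcm(g, lcm(e, r)) divides p. p > 0, so lcm(g, lcm(e, r)) ≤ p. Since b = n and p < b, p < n. lcm(g, lcm(e, r)) ≤ p, so lcm(g, lcm(e, r)) < n.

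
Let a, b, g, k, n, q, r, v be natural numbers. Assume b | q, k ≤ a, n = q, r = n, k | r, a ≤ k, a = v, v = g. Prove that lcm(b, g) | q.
Because a = v and v = g, a = g. Because k ≤ a and a ≤ k, k = a. r = n and k | r, hence k | n. n = q, so k | q. k = a, so a | q. Because a = g, g | q. Since b | q, lcm(b, g) | q.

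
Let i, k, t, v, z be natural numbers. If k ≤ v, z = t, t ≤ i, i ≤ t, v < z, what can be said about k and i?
k < i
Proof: t ≤ i and i ≤ t, thus t = i. Since z = t, z = i. k ≤ v and v < z, therefore k < z. z = i, so k < i.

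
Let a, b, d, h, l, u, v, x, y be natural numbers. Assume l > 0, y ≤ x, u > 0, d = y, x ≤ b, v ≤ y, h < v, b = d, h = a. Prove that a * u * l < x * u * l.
b = d and d = y, thus b = y. x ≤ b, so x ≤ y. From y ≤ x, y = x. h < v and v ≤ y, so h < y. y = x, so h < x. h = a, so a < x. Since u > 0, by multiplying by a positive, a * u < x * u. Since l > 0, by multiplying by a positive, a * u * l < x * u * l.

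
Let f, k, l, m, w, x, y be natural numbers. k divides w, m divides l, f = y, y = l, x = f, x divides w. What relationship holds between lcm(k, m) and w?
lcm(k, m) divides w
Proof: f = y and y = l, so f = l. x = f and x divides w, hence f divides w. From f = l, l divides w. Since m divides l, m divides w. k divides w, so lcm(k, m) divides w.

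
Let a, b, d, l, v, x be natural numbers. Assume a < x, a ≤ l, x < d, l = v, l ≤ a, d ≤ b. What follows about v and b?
v < b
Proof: Since a ≤ l and l ≤ a, a = l. Since l = v, a = v. a < x and x < d, hence a < d. Because a = v, v < d. Since d ≤ b, v < b.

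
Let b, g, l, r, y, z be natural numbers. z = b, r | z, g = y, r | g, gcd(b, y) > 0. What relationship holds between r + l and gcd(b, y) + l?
r + l ≤ gcd(b, y) + l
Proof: z = b and r | z, so r | b. g = y and r | g, so r | y. Since r | b, r | gcd(b, y). From gcd(b, y) > 0, r ≤ gcd(b, y). Then r + l ≤ gcd(b, y) + l.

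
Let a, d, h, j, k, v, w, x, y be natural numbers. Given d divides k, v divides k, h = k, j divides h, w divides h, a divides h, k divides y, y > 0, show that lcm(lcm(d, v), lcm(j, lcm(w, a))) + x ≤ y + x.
d divides k and v divides k, hence lcm(d, v) divides k. w divides h and a divides h, hence lcm(w, a) divides h. j divides h, so lcm(j, lcm(w, a)) divides h. Because h = k, lcm(j, lcm(w, a)) divides k. lcm(d, v) divides k, so lcm(lcm(d, v), lcm(j, lcm(w, a))) divides k. k divides y, so lcm(lcm(d, v), lcm(j, lcm(w, a))) divides y. Since y > 0, lcm(lcm(d, v), lcm(j, lcm(w, a))) ≤ y. Then lcm(lcm(d, v), lcm(j, lcm(w, a))) + x ≤ y + x.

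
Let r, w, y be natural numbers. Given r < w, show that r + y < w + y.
Since r < w, by adding to both sides, r + y < w + y.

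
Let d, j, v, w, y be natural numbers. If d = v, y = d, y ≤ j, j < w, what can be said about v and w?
v < w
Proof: y ≤ j and j < w, therefore y < w. Since y = d, d < w. d = v, so v < w.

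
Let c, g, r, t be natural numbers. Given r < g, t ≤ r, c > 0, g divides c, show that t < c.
g divides c and c > 0, thus g ≤ c. Since r < g, r < c. t ≤ r, so t < c.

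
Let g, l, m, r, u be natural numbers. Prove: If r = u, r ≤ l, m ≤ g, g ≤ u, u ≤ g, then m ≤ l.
u ≤ g and g ≤ u, therefore u = g. r = u and r ≤ l, thus u ≤ l. Since u = g, g ≤ l. m ≤ g, so m ≤ l.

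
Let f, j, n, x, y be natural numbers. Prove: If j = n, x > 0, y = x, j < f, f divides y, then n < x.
y = x and f divides y, so f divides x. x > 0, so f ≤ x. j < f, so j < x. Since j = n, n < x.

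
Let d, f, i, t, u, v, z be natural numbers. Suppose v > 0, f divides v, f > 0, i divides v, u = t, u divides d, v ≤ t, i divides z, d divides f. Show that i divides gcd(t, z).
u divides d and d divides f, hence u divides f. From u = t, t divides f. Since f > 0, t ≤ f. f divides v and v > 0, therefore f ≤ v. t ≤ f, so t ≤ v. v ≤ t, so v = t. i divides v, so i divides t. Since i divides z, i divides gcd(t, z).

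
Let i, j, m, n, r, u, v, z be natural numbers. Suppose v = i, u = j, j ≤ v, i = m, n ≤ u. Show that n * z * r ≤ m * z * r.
v = i and i = m, thus v = m. u = j and n ≤ u, hence n ≤ j. Since j ≤ v, n ≤ v. v = m, so n ≤ m. Then n * z ≤ m * z. Then n * z * r ≤ m * z * r.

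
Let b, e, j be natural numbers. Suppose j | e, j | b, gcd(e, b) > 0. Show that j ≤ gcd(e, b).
j | e and j | b, so j | gcd(e, b). gcd(e, b) > 0, so j ≤ gcd(e, b).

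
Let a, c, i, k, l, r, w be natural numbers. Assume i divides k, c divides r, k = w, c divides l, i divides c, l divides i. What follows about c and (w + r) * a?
c divides (w + r) * a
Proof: Since c divides l and l divides i, c divides i. i divides c, so i = c. k = w and i divides k, hence i divides w. i = c, so c divides w. Since c divides r, c divides w + r. Then c divides (w + r) * a.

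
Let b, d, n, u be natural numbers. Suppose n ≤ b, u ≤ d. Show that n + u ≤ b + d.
n ≤ b and u ≤ d. By adding inequalities, n + u ≤ b + d.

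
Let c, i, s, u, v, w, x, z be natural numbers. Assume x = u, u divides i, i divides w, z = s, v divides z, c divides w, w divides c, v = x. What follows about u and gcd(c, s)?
u divides gcd(c, s)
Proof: w divides c and c divides w, hence w = c. Since u divides i and i divides w, u divides w. Since w = c, u divides c. v = x and v divides z, so x divides z. x = u, so u divides z. z = s, so u divides s. Because u divides c, u divides gcd(c, s).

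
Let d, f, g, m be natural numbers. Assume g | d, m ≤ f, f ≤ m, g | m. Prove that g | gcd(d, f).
m ≤ f and f ≤ m, therefore m = f. g | m, so g | f. Since g | d, g | gcd(d, f).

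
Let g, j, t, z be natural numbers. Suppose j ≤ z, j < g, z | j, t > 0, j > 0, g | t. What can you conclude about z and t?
z < t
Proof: z | j and j > 0, thus z ≤ j. j ≤ z, so j = z. g | t and t > 0, thus g ≤ t. j < g, so j < t. Because j = z, z < t.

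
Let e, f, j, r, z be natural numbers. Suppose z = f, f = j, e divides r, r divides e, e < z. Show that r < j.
Since z = f and f = j, z = j. Since e divides r and r divides e, e = r. Since e < z, r < z. Since z = j, r < j.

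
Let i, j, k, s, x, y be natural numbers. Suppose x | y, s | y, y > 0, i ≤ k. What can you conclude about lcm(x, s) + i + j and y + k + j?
lcm(x, s) + i + j ≤ y + k + j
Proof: x | y and s | y, hence lcm(x, s) | y. y > 0, so lcm(x, s) ≤ y. i ≤ k, so lcm(x, s) + i ≤ y + k. Then lcm(x, s) + i + j ≤ y + k + j.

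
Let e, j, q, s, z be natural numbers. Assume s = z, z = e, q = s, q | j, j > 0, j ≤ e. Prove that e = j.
From s = z and z = e, s = e. Because q = s and q | j, s | j. Since s = e, e | j. j > 0, so e ≤ j. j ≤ e, so e = j.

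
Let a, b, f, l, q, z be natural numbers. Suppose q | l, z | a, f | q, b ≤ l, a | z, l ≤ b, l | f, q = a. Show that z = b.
Since b ≤ l and l ≤ b, b = l. l | f and f | q, thus l | q. q | l, so l = q. b = l, so b = q. q = a, so b = a. From a | z and z | a, a = z. Because b = a, b = z. Then z = b.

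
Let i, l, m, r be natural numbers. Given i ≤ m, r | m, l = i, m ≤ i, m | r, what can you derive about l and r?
l = r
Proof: i ≤ m and m ≤ i, thus i = m. Since l = i, l = m. m | r and r | m, thus m = r. l = m, so l = r.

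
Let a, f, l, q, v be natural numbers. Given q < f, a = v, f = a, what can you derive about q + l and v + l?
q + l < v + l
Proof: Because f = a and a = v, f = v. q < f, so q < v. Then q + l < v + l.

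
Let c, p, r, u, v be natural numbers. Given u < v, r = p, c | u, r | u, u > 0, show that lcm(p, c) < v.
From r = p and r | u, p | u. From c | u, lcm(p, c) | u. u > 0, so lcm(p, c) ≤ u. Since u < v, lcm(p, c) < v.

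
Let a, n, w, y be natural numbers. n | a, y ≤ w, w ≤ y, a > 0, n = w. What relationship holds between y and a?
y ≤ a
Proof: From w ≤ y and y ≤ w, w = y. Since n = w, n = y. Because n | a and a > 0, n ≤ a. Since n = y, y ≤ a.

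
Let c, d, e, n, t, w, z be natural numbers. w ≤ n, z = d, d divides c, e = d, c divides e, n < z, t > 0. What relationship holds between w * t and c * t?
w * t < c * t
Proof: Since e = d and c divides e, c divides d. Since d divides c, d = c. z = d, so z = c. Since n < z, n < c. w ≤ n, so w < c. Because t > 0, by multiplying by a positive, w * t < c * t.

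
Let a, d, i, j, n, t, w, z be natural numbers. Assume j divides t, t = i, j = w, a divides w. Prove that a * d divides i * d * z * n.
t = i and j divides t, thus j divides i. Since j = w, w divides i. Since a divides w, a divides i. Then a * d divides i * d. Then a * d divides i * d * z. Then a * d divides i * d * z * n.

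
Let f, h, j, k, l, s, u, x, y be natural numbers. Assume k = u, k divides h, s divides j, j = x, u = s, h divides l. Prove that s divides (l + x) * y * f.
Since k = u and u = s, k = s. k divides h, so s divides h. Because h divides l, s divides l. j = x and s divides j, thus s divides x. s divides l, so s divides l + x. Then s divides (l + x) * y. Then s divides (l + x) * y * f.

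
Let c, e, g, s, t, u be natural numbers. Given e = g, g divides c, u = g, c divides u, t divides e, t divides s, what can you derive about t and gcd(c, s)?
t divides gcd(c, s)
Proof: u = g and c divides u, therefore c divides g. Since g divides c, g = c. e = g, so e = c. Because t divides e, t divides c. t divides s, so t divides gcd(c, s).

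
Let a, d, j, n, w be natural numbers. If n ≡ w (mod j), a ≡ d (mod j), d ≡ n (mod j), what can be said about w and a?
w ≡ a (mod j)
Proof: a ≡ d (mod j) and d ≡ n (mod j), so a ≡ n (mod j). Since n ≡ w (mod j), a ≡ w (mod j). Then w ≡ a (mod j).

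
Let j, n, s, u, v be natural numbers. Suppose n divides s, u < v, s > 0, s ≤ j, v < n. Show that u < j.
n divides s and s > 0, thus n ≤ s. Since s ≤ j, n ≤ j. v < n, so v < j. Because u < v, u < j.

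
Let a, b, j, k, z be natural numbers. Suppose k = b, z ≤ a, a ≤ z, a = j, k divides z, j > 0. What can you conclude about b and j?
b ≤ j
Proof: Because z ≤ a and a ≤ z, z = a. a = j, so z = j. k divides z, so k divides j. Since k = b, b divides j. Because j > 0, b ≤ j.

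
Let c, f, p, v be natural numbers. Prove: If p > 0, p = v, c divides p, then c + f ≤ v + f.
c divides p and p > 0, hence c ≤ p. Since p = v, c ≤ v. Then c + f ≤ v + f.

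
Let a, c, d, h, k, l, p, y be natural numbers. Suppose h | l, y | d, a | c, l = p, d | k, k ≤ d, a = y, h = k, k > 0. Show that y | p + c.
From d | k and k > 0, d ≤ k. k ≤ d, so d = k. y | d, so y | k. h = k and h | l, therefore k | l. y | k, so y | l. l = p, so y | p. Because a = y and a | c, y | c. y | p, so y | p + c.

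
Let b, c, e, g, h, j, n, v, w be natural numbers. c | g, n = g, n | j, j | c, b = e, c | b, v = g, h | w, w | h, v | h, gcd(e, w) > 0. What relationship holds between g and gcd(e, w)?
g ≤ gcd(e, w)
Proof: Since n | j and j | c, n | c. Since n = g, g | c. c | g, so c = g. Because b = e and c | b, c | e. Since c = g, g | e. Since h | w and w | h, h = w. Since v | h, v | w. Since v = g, g | w. Since g | e, g | gcd(e, w). gcd(e, w) > 0, so g ≤ gcd(e, w).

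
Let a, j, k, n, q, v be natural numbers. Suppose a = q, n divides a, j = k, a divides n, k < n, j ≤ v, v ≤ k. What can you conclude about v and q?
v < q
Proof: Since j = k and j ≤ v, k ≤ v. v ≤ k, so k = v. n divides a and a divides n, so n = a. a = q, so n = q. From k < n, k < q. Since k = v, v < q.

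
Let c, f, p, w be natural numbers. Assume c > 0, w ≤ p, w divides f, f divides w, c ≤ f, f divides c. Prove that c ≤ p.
w divides f and f divides w, hence w = f. f divides c and c > 0, thus f ≤ c. Since c ≤ f, f = c. Since w = f, w = c. w ≤ p, so c ≤ p.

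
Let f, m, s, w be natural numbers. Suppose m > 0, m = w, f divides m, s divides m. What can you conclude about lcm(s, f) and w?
lcm(s, f) ≤ w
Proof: s divides m and f divides m, hence lcm(s, f) divides m. m > 0, so lcm(s, f) ≤ m. Since m = w, lcm(s, f) ≤ w.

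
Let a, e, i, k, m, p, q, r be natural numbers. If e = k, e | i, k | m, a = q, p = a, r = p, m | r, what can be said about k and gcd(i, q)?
k | gcd(i, q)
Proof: e = k and e | i, so k | i. From r = p and m | r, m | p. p = a, so m | a. a = q, so m | q. From k | m, k | q. Since k | i, k | gcd(i, q).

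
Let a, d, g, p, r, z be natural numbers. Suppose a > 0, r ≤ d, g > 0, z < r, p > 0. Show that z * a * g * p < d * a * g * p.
Because z < r and r ≤ d, z < d. From a > 0, by multiplying by a positive, z * a < d * a. Since g > 0, by multiplying by a positive, z * a * g < d * a * g. Since p > 0, by multiplying by a positive, z * a * g * p < d * a * g * p.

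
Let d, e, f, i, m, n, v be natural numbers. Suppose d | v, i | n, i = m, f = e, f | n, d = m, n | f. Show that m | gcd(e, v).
n | f and f | n, therefore n = f. f = e, so n = e. Since i | n, i | e. Since i = m, m | e. d = m and d | v, therefore m | v. Since m | e, m | gcd(e, v).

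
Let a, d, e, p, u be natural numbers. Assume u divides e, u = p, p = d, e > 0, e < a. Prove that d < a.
u = p and p = d, thus u = d. u divides e and e > 0, thus u ≤ e. Since u = d, d ≤ e. Since e < a, d < a.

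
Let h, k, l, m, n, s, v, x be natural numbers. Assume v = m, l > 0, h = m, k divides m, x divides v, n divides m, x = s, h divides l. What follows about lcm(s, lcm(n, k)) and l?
lcm(s, lcm(n, k)) ≤ l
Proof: x = s and x divides v, thus s divides v. v = m, so s divides m. From n divides m and k divides m, lcm(n, k) divides m. From s divides m, lcm(s, lcm(n, k)) divides m. Because h = m and h divides l, m divides l. Since lcm(s, lcm(n, k)) divides m, lcm(s, lcm(n, k)) divides l. From l > 0, lcm(s, lcm(n, k)) ≤ l.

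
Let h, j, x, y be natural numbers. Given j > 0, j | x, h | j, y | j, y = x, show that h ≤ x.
Since y = x and y | j, x | j. Since j | x, j = x. h | j and j > 0, so h ≤ j. j = x, so h ≤ x.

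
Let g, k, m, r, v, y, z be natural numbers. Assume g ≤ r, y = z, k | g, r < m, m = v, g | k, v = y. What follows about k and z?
k < z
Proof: g | k and k | g, so g = k. m = v and v = y, therefore m = y. Since y = z, m = z. Because g ≤ r and r < m, g < m. m = z, so g < z. Because g = k, k < z.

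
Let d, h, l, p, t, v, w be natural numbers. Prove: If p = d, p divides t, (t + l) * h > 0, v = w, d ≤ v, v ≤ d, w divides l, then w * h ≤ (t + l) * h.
From d ≤ v and v ≤ d, d = v. Since p = d, p = v. Because v = w, p = w. p divides t, so w divides t. w divides l, so w divides t + l. Then w * h divides (t + l) * h. Because (t + l) * h > 0, w * h ≤ (t + l) * h.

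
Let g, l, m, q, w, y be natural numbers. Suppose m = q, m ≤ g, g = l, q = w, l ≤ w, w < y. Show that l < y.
Since m = q and q = w, m = w. m ≤ g, so w ≤ g. Since g = l, w ≤ l. l ≤ w, so w = l. w < y, so l < y.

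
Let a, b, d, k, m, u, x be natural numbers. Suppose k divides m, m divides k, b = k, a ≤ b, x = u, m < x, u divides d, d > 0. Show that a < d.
k divides m and m divides k, therefore k = m. b = k and a ≤ b, so a ≤ k. k = m, so a ≤ m. Since x = u and m < x, m < u. Since a ≤ m, a < u. u divides d and d > 0, so u ≤ d. Since a < u, a < d.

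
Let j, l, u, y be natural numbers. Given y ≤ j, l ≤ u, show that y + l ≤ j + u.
y ≤ j and l ≤ u. By adding inequalities, y + l ≤ j + u.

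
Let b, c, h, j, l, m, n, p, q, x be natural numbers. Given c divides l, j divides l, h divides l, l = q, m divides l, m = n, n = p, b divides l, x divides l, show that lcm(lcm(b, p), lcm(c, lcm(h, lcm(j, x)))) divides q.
Since m = n and m divides l, n divides l. n = p, so p divides l. Since b divides l, lcm(b, p) divides l. j divides l and x divides l, thus lcm(j, x) divides l. h divides l, so lcm(h, lcm(j, x)) divides l. c divides l, so lcm(c, lcm(h, lcm(j, x))) divides l. lcm(b, p) divides l, so lcm(lcm(b, p), lcm(c, lcm(h, lcm(j, x)))) divides l. l = q, so lcm(lcm(b, p), lcm(c, lcm(h, lcm(j, x)))) divides q.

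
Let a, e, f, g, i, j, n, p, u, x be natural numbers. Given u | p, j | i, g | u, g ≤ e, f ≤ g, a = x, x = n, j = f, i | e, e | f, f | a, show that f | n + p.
a = x and f | a, thus f | x. x = n, so f | n. j = f and j | i, hence f | i. i | e, so f | e. Since e | f, e = f. Because g ≤ e, g ≤ f. f ≤ g, so g = f. Because g | u and u | p, g | p. Since g = f, f | p. Since f | n, f | n + p.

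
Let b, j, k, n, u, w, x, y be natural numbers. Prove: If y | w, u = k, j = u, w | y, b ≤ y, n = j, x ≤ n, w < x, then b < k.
From w | y and y | w, w = y. Since w < x, y < x. b ≤ y, so b < x. Because n = j and j = u, n = u. Since x ≤ n, x ≤ u. Since u = k, x ≤ k. Since b < x, b < k.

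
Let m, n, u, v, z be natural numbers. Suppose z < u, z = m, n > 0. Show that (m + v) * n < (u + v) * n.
From z = m and z < u, m < u. Then m + v < u + v. n > 0, so (m + v) * n < (u + v) * n.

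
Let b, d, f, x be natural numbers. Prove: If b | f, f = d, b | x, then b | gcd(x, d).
f = d and b | f, thus b | d. Since b | x, b | gcd(x, d).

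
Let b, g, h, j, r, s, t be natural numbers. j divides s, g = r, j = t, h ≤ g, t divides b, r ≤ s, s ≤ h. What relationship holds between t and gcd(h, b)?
t divides gcd(h, b)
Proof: g = r and h ≤ g, so h ≤ r. r ≤ s, so h ≤ s. Since s ≤ h, s = h. j = t and j divides s, therefore t divides s. s = h, so t divides h. t divides b, so t divides gcd(h, b).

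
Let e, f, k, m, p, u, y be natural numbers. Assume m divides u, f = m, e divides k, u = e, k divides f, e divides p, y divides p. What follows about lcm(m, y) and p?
lcm(m, y) divides p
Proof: From f = m and k divides f, k divides m. Since e divides k, e divides m. Because u = e and m divides u, m divides e. From e divides m, e = m. e divides p, so m divides p. y divides p, so lcm(m, y) divides p.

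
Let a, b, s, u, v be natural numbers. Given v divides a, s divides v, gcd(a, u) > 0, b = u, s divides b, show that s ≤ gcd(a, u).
s divides v and v divides a, thus s divides a. From b = u and s divides b, s divides u. s divides a, so s divides gcd(a, u). Since gcd(a, u) > 0, s ≤ gcd(a, u).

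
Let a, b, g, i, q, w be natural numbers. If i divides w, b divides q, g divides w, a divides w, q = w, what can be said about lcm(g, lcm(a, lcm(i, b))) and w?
lcm(g, lcm(a, lcm(i, b))) divides w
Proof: q = w and b divides q, thus b divides w. Since i divides w, lcm(i, b) divides w. Since a divides w, lcm(a, lcm(i, b)) divides w. Since g divides w, lcm(g, lcm(a, lcm(i, b))) divides w.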